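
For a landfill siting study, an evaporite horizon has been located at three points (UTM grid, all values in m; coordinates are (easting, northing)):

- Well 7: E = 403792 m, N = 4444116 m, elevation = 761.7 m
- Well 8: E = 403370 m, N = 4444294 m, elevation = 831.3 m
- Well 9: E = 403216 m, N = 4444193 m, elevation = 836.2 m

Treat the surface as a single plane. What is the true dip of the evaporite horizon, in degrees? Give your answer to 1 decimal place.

9.5°

Let the plane be z = a·E + b·N + c.
Well 8−Well 7: −422a + 178b = 69.6;  Well 9−Well 7: −576a + 77b = 74.5.
Solving gives a = −0.11283, b = 0.12352.
Gradient magnitude |∇z| = √(a² + b²) = √(0.01273 + 0.01526) = 0.16729.
True dip = arctan(0.16729) = 9.5°, dipping toward SE (azimuth ≈ 138°).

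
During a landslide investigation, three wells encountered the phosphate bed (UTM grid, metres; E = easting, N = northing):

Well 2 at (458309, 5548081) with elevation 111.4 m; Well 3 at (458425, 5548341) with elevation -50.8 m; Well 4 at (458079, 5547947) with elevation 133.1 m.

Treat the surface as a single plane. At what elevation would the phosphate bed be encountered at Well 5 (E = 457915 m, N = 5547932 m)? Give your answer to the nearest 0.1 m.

85.3 m

Two edge vectors: Well 2→Well 3 = (116, 260, -162.2), Well 2→Well 4 = (-230, -134, 21.7).
Normal n = (Well 2→Well 3) × (Well 2→Well 4) = (-16092.8, 34788.8, 44256).
So ∂z/∂E = −n_x/n_z = 0.363629790 and ∂z/∂N = −n_y/n_z = −0.786080983.
Intercept c from Well 2: 111.4 − 166654.81 + 4361240.97 = 4194697.56.
At (457915, 5547932): z = 166511.5 − 4361123.8 + 4194697.56 = 85.3 m.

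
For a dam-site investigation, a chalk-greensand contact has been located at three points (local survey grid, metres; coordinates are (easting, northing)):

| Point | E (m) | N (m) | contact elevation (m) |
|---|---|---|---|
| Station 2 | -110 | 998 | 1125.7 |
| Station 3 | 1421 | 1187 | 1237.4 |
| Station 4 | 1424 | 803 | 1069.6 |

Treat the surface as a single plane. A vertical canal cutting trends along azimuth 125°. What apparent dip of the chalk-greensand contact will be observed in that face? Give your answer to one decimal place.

13.2°

Two edge vectors: Station 2→Station 3 = (1531, 189, 111.7), Station 2→Station 4 = (1534, -195, -56.1).
Normal n = (Station 2→Station 3) × (Station 2→Station 4) = (11178.6, 257236.9, -588471).
So ∂z/∂E = −n_x/n_z = 0.01900 and ∂z/∂N = −n_y/n_z = 0.43713.
Unit vector along 125° is (sin 125°, cos 125°) = (0.8192, -0.5736).
Slope in that direction = a·(0.8192) + b·(-0.5736) = −0.23517.
Apparent dip = arctan|0.23517| = 13.2° (true dip is 23.6°, so apparent ≤ true as expected).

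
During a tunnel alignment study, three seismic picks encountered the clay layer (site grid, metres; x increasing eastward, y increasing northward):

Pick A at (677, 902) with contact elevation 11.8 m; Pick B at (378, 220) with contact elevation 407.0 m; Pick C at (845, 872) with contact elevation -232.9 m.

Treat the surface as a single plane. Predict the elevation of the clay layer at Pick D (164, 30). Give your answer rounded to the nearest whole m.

Two edge vectors: Pick A→Pick B = (-299, -682, 395.2), Pick A→Pick C = (168, -30, -244.7).
Normal n = (Pick A→Pick B) × (Pick A→Pick C) = (178741.4, -6771.7, 123546).
So ∂z/∂x = −n_x/n_z = −1.44676 and ∂z/∂y = −n_y/n_z = 0.05481.
Intercept c from Pick A: 11.8 + 979.46 − 49.44 = 941.82.
At (164, 30): z = −237.3 + 1.6 + 941.82 = 706.2 m.

706 m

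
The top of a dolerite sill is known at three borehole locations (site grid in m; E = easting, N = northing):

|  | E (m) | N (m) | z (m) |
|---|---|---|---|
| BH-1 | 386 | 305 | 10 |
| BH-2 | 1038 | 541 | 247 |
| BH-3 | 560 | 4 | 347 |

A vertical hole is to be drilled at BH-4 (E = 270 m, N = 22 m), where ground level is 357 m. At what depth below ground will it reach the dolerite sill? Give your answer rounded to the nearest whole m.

208 m

Let the plane be z = a·E + b·N + c.
BH-2−BH-1: 652a + 236b = 237;  BH-3−BH-1: 174a − 301b = 337.
Solving gives a = 0.63573, b = −0.75210.
Then c = 10 − a·386 − b·305 = −6.00.
At (270, 22): z_contact = 171.6 − 16.5 − 6.00 = 149.1 m.
Depth below ground = 357 − 149.1 = 208 m.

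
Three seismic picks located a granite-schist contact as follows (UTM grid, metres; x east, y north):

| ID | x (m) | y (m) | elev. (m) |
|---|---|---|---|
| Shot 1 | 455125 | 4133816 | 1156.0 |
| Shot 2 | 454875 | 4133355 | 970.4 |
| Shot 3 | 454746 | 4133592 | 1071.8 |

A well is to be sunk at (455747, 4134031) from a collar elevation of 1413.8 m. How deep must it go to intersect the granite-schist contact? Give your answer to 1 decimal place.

183.0 m

Two edge vectors: Shot 1→Shot 2 = (-250, -461, -185.6), Shot 1→Shot 3 = (-379, -224, -84.2).
Normal n = (Shot 1→Shot 2) × (Shot 1→Shot 3) = (-2758.2, 49292.4, -118719).
So ∂z/∂x = −n_x/n_z = −0.023233012 and ∂z/∂y = −n_y/n_z = 0.415202284.
Intercept c from Shot 1: 1156 + 10573.92 − 1716369.85 = −1704639.92.
At (455747, 4134031): z_contact = −10588.38 + 1716459.11 − 1704639.92 = 1230.82 m.
Depth below ground = 1413.8 − 1230.82 = 183.0 m.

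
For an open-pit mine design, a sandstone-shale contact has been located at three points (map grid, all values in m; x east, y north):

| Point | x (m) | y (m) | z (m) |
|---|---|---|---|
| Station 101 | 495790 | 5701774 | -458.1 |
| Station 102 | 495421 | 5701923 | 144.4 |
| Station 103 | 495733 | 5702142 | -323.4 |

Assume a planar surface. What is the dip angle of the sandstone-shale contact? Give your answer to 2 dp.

57.81°

Let the plane be z = a·x + b·y + c.
Station 102−Station 101: −369a + 149b = 602.5;  Station 103−Station 101: −57a + 368b = 134.7.
Solving gives a = −1.58406, b = 0.12067.
Gradient magnitude |∇z| = √(a² + b²) = √(2.50926 + 0.01456) = 1.58865.
True dip = arctan(1.58865) = 57.81°, dipping toward E (azimuth ≈ 094°).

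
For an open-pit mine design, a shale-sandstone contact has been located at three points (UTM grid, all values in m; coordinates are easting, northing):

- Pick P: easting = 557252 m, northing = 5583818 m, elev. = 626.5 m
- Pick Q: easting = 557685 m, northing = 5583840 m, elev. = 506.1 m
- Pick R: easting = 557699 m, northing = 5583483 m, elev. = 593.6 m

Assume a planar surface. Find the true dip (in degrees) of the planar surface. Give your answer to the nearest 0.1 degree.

20.2°

Two edge vectors: Pick P→Pick Q = (433, 22, -120.4), Pick P→Pick R = (447, -335, -32.9).
Normal n = (Pick P→Pick Q) × (Pick P→Pick R) = (-41057.8, -39573.1, -154889).
So ∂z/∂easting = −n_x/n_z = −0.26508 and ∂z/∂northing = −n_y/n_z = −0.25549.
Gradient magnitude |∇z| = √(a² + b²) = √(0.07027 + 0.06528) = 0.36816.
True dip = arctan(0.36816) = 20.2°, dipping toward NE (azimuth ≈ 046°).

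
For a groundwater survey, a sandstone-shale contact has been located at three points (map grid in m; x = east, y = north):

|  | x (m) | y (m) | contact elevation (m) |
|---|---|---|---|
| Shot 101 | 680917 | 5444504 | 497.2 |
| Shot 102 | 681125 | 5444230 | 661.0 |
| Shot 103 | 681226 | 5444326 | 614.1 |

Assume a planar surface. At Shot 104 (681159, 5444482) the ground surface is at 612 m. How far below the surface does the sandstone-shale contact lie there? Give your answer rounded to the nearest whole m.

88 m

Two edge vectors: Shot 101→Shot 102 = (208, -274, 163.8), Shot 101→Shot 103 = (309, -178, 116.9).
Normal n = (Shot 101→Shot 102) × (Shot 101→Shot 103) = (-2874.2, 26299, 47642).
So ∂z/∂x = −n_x/n_z = 0.06032912 and ∂z/∂y = −n_y/n_z = −0.55201293.
Intercept c from Shot 101: 497.2 − 41079.12 + 3005436.60 = 2964854.68.
At (681159, 5444482): z_contact = 41093.7 − 3005424.5 + 2964854.68 = 523.9 m.
Depth below ground = 612 − 523.9 = 88 m.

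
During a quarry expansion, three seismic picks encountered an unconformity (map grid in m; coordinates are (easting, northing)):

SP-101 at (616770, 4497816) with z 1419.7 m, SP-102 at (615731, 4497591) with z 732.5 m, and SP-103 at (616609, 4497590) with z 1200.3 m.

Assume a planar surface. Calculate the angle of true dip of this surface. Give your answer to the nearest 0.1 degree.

Two edge vectors: SP-101→SP-102 = (-1039, -225, -687.2), SP-101→SP-103 = (-161, -226, -219.4).
Normal n = (SP-101→SP-102) × (SP-101→SP-103) = (-105942.2, -117317.4, 198589).
So ∂z/∂E = −n_x/n_z = 0.53347 and ∂z/∂N = −n_y/n_z = 0.59075.
Gradient magnitude |∇z| = √(a² + b²) = √(0.28460 + 0.34899) = 0.79598.
True dip = arctan(0.79598) = 38.5°, dipping toward SW (azimuth ≈ 222°).

38.5°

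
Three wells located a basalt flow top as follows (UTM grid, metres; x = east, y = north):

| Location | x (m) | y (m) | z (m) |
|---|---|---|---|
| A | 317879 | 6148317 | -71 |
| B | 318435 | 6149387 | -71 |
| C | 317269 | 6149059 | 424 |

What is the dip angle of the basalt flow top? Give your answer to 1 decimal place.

Let the plane be z = a·x + b·y + c.
B−A: 556a + 1070b = 0;  C−A: −610a + 742b = 495.
Solving gives a = −0.49721, b = 0.25836.
Gradient magnitude |∇z| = √(a² + b²) = √(0.24721 + 0.06675) = 0.56033.
True dip = arctan(0.56033) = 29.3°, dipping toward ESE (azimuth ≈ 117°).

29.3°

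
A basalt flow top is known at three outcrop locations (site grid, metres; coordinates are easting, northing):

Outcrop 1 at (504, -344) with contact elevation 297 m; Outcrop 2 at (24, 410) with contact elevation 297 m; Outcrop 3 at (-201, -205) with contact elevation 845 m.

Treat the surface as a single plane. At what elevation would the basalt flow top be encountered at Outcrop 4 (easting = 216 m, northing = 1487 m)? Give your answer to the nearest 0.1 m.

Let the plane be z = a·easting + b·northing + c.
Outcrop 2−Outcrop 1: −480a + 754b = 0;  Outcrop 3−Outcrop 1: −705a + 139b = 548.
Solving gives a = −0.888872, b = −0.565860.
Then c = 297 − a·504 − b·-344 = 550.34.
At (216, 1487): z = −192.0 − 841.4 + 550.34 = -483.1 m.

-483.1 m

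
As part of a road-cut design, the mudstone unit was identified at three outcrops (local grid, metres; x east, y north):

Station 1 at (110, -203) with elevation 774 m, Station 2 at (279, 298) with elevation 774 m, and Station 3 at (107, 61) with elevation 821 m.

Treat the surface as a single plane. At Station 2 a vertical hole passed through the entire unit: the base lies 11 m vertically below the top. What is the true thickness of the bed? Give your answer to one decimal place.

9.7 m

Let the plane be z = a·x + b·y + c.
Station 2−Station 1: 169a + 501b = 0;  Station 3−Station 1: −3a + 264b = 47.
Solving gives a = −0.51057, b = 0.17223.
|∇z| = √(a²+b²) = 0.53884, so dip δ = arctan(0.53884) = 28.32°.
True thickness = vertical thickness × cos δ = 11 × cos 28.32° = 9.7 m.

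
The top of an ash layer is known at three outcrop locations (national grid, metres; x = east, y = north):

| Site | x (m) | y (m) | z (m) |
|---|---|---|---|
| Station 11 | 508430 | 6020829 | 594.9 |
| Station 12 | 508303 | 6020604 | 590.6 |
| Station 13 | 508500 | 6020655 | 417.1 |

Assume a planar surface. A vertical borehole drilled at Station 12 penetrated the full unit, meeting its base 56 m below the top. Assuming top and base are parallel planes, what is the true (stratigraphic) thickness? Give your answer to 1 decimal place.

35.8 m

Let the plane be z = a·x + b·y + c.
Station 12−Station 11: −127a − 225b = −4.3;  Station 13−Station 11: 70a − 174b = −177.8.
Solving gives a = −1.03722, b = 0.60457.
|∇z| = √(a²+b²) = 1.20055, so dip δ = arctan(1.20055) = 50.21°.
True thickness = vertical thickness × cos δ = 56 × cos 50.21° = 35.8 m.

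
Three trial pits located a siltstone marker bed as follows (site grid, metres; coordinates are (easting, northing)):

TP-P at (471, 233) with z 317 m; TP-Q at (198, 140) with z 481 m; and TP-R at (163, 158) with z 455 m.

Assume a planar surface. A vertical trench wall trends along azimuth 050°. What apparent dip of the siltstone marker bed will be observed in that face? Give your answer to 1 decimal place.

46.7°

Let the plane be z = a·E + b·N + c.
TP-Q−TP-P: −273a − 93b = 164;  TP-R−TP-P: −308a − 75b = 138.
Solving gives a = −0.06537, b = −1.57155.
Unit vector along 050° is (sin 50°, cos 50°) = (0.7660, 0.6428).
Slope in that direction = a·(0.7660) + b·(0.6428) = −1.06025.
Apparent dip = arctan|1.06025| = 46.7° (true dip is 57.6°, so apparent ≤ true as expected).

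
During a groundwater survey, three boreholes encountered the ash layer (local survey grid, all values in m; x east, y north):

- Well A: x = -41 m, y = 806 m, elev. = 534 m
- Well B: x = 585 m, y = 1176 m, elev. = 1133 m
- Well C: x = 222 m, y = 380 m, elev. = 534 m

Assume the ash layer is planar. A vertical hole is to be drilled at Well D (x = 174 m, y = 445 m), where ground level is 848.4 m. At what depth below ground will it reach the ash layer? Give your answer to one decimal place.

319.9 m

Two edge vectors: Well A→Well B = (626, 370, 599), Well A→Well C = (263, -426, 0).
Normal n = (Well A→Well B) × (Well A→Well C) = (255174, 157537, -363986).
So ∂z/∂x = −n_x/n_z = 0.701054 and ∂z/∂y = −n_y/n_z = 0.432811.
Intercept c from Well A: 534 + 28.74 − 348.85 = 213.90.
At (174, 445): z_contact = 121.98 + 192.60 + 213.90 = 528.48 m.
Depth below ground = 848.4 − 528.48 = 319.9 m.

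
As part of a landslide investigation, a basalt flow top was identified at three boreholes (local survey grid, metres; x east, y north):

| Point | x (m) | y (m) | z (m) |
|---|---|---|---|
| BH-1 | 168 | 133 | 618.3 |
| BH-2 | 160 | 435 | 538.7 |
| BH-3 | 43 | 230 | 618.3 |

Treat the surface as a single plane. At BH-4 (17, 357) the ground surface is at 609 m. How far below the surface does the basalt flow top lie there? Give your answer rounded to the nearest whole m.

19 m

Two edge vectors: BH-1→BH-2 = (-8, 302, -79.6), BH-1→BH-3 = (-125, 97, 0).
Normal n = (BH-1→BH-2) × (BH-1→BH-3) = (7721.2, 9950, 36974).
So ∂z/∂x = −n_x/n_z = −0.20883 and ∂z/∂y = −n_y/n_z = −0.26911.
Intercept c from BH-1: 618.3 + 35.08 + 35.79 = 689.17.
At (17, 357): z_contact = −3.6 − 96.1 + 689.17 = 589.6 m.
Depth below ground = 609 − 589.6 = 19 m.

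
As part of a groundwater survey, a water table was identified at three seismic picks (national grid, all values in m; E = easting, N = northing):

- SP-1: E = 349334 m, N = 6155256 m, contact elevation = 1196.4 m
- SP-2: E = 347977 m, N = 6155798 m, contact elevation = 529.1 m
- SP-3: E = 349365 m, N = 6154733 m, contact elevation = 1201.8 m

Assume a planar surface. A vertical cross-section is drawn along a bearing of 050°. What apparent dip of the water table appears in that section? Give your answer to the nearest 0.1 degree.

21.6°

Let the plane be z = a·E + b·N + c.
SP-2−SP-1: −1357a + 542b = −667.3;  SP-3−SP-1: 31a − 523b = 5.4.
Solving gives a = 0.49945, b = 0.01928.
Unit vector along 050° is (sin 50°, cos 50°) = (0.7660, 0.6428).
Slope in that direction = a·(0.7660) + b·(0.6428) = 0.39499.
Apparent dip = arctan|0.39499| = 21.6° (true dip is 26.6°, so apparent ≤ true as expected).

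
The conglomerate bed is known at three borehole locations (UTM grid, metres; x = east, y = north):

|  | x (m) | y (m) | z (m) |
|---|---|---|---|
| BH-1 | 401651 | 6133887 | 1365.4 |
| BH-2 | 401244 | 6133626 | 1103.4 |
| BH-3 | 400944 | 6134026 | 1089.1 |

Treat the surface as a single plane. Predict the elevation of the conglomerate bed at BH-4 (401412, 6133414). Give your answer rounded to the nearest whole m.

Two edge vectors: BH-1→BH-2 = (-407, -261, -262), BH-1→BH-3 = (-707, 139, -276.3).
Normal n = (BH-1→BH-2) × (BH-1→BH-3) = (108532.3, 72779.9, -241100).
So ∂z/∂x = −n_x/n_z = 0.45015471 and ∂z/∂y = −n_y/n_z = 0.30186603.
Intercept c from BH-1: 1365.4 − 180805.09 − 1851612.12 = −2031051.81.
At (401412, 6133414): z = 180697.5 + 1851469.3 − 2031051.81 = 1115.0 m.

1115 m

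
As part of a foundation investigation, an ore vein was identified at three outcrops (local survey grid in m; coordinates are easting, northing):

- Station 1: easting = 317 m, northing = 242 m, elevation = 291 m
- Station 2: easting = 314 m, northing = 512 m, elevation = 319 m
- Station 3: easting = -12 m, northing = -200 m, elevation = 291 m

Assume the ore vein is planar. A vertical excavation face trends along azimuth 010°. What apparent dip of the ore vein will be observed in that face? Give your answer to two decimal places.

4.39°

Let the plane be z = a·easting + b·northing + c.
Station 2−Station 1: −3a + 270b = 28;  Station 3−Station 1: −329a − 442b = 0.
Solving gives a = −0.13727, b = 0.10218.
Unit vector along 010° is (sin 10°, cos 10°) = (0.1736, 0.9848).
Slope in that direction = a·(0.1736) + b·(0.9848) = 0.07679.
Apparent dip = arctan|0.07679| = 4.39° (true dip is 9.7°, so apparent ≤ true as expected).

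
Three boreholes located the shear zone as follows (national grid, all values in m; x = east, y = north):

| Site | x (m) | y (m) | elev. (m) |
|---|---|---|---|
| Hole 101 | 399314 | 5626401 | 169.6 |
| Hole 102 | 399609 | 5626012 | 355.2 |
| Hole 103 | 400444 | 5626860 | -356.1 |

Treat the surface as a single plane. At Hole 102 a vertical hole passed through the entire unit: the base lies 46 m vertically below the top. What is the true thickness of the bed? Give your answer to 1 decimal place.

38.3 m

Two edge vectors: Hole 101→Hole 102 = (295, -389, 185.6), Hole 101→Hole 103 = (1130, 459, -525.7).
Normal n = (Hole 101→Hole 102) × (Hole 101→Hole 103) = (119306.9, 364809.5, 574975).
So ∂z/∂x = −n_x/n_z = −0.20750 and ∂z/∂y = −n_y/n_z = −0.63448.
|∇z| = √(a²+b²) = 0.66755, so dip δ = arctan(0.66755) = 33.72°.
True thickness = vertical thickness × cos δ = 46 × cos 33.72° = 38.3 m.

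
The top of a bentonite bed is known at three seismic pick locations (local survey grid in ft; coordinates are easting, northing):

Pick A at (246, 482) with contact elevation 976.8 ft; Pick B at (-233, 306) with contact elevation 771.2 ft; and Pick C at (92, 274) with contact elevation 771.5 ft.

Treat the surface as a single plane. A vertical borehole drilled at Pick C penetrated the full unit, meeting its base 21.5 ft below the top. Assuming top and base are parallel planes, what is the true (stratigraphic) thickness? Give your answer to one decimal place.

Let the plane be z = a·easting + b·northing + c.
Pick B−Pick A: −479a − 176b = −205.6;  Pick C−Pick A: −154a − 208b = −205.3.
Solving gives a = 0.09144, b = 0.91932.
|∇z| = √(a²+b²) = 0.92385, so dip δ = arctan(0.92385) = 42.73°.
True thickness = vertical thickness × cos δ = 21.5 × cos 42.73° = 15.8 ft.

15.8 ft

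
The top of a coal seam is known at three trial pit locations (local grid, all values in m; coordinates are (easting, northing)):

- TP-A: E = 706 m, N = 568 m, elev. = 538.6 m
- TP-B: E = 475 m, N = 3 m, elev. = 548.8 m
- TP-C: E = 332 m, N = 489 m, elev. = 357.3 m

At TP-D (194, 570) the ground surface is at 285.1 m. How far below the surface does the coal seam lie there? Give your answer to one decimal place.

Let the plane be z = a·E + b·N + c.
TP-B−TP-A: −231a − 565b = 10.2;  TP-C−TP-A: −374a − 79b = −181.3.
Solving gives a = 0.53475, b = −0.23669.
Then c = 538.6 − a·706 − b·568 = 295.50.
At (194, 570): z_contact = 103.74 − 134.91 + 295.50 = 264.33 m.
Depth below ground = 285.1 − 264.33 = 20.8 m.

20.8 m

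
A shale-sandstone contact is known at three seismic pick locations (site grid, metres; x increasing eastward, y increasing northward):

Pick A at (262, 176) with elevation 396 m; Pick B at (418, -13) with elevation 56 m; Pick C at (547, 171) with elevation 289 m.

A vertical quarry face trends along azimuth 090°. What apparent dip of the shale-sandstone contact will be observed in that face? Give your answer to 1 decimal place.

Two edge vectors: Pick A→Pick B = (156, -189, -340), Pick A→Pick C = (285, -5, -107).
Normal n = (Pick A→Pick B) × (Pick A→Pick C) = (18523, -80208, 53085).
So ∂z/∂x = −n_x/n_z = −0.34893 and ∂z/∂y = −n_y/n_z = 1.51094.
Unit vector along 090° is (sin 90°, cos 90°) = (1.0000, 0.0000).
Slope in that direction = a·(1.0000) + b·(0.0000) = −0.34893.
Apparent dip = arctan|0.34893| = 19.2° (true dip is 57.2°, so apparent ≤ true as expected).

19.2°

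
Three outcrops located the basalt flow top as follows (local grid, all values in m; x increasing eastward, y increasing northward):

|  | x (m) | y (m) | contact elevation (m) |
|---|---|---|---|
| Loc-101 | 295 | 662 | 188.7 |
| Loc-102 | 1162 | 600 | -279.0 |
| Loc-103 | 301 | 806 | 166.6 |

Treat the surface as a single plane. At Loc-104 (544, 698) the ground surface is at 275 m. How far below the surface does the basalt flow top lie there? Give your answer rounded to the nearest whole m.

228 m

Two edge vectors: Loc-101→Loc-102 = (867, -62, -467.7), Loc-101→Loc-103 = (6, 144, -22.1).
Normal n = (Loc-101→Loc-102) × (Loc-101→Loc-103) = (68719, 16354.5, 125220).
So ∂z/∂x = −n_x/n_z = −0.54879 and ∂z/∂y = −n_y/n_z = −0.13061.
Intercept c from Loc-101: 188.7 + 161.89 + 86.46 = 437.05.
At (544, 698): z_contact = −298.5 − 91.2 + 437.05 = 47.4 m.
Depth below ground = 275 − 47.4 = 228 m.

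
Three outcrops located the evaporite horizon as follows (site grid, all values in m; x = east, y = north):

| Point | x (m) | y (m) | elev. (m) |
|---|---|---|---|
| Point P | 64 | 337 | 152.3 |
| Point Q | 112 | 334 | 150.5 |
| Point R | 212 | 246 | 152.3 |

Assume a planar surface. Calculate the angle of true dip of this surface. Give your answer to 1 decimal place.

Let the plane be z = a·x + b·y + c.
Point Q−Point P: 48a − 3b = −1.8;  Point R−Point P: 148a − 91b = 0.
Solving gives a = −0.04174, b = −0.06789.
Gradient magnitude |∇z| = √(a² + b²) = √(0.00174 + 0.00461) = 0.07970.
True dip = arctan(0.07970) = 4.6°, dipping toward NNE (azimuth ≈ 032°).

4.6°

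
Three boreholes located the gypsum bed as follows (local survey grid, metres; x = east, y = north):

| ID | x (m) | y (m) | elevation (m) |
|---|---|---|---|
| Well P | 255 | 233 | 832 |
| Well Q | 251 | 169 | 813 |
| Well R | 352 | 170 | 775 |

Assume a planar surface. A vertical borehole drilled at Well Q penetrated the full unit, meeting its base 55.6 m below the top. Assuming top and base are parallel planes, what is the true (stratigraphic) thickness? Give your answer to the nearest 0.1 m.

49.8 m

Let the plane be z = a·x + b·y + c.
Well Q−Well P: −4a − 64b = −19;  Well R−Well P: 97a − 63b = −57.
Solving gives a = −0.37941, b = 0.32059.
|∇z| = √(a²+b²) = 0.49672, so dip δ = arctan(0.49672) = 26.41°.
True thickness = vertical thickness × cos δ = 55.6 × cos 26.41° = 49.8 m.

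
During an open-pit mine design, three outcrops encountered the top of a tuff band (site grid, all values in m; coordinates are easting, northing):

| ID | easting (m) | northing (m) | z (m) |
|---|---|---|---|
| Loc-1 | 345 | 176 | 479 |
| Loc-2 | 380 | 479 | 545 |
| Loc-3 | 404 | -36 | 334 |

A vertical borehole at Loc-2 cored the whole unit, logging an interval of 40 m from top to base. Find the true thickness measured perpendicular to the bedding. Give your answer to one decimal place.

25.2 m

Let the plane be z = a·easting + b·northing + c.
Loc-2−Loc-1: 35a + 303b = 66;  Loc-3−Loc-1: 59a − 212b = −145.
Solving gives a = −1.18366, b = 0.35455.
|∇z| = √(a²+b²) = 1.23562, so dip δ = arctan(1.23562) = 51.02°.
True thickness = vertical thickness × cos δ = 40 × cos 51.02° = 25.2 m.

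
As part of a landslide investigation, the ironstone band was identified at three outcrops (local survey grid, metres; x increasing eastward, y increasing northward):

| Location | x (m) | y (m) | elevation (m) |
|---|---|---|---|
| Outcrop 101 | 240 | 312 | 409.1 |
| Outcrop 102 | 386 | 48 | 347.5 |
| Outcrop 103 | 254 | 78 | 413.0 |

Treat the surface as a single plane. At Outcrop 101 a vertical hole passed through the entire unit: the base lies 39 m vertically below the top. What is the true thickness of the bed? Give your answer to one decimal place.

34.8 m

Two edge vectors: Outcrop 101→Outcrop 102 = (146, -264, -61.6), Outcrop 101→Outcrop 103 = (14, -234, 3.9).
Normal n = (Outcrop 101→Outcrop 102) × (Outcrop 101→Outcrop 103) = (-15444, -1431.8, -30468).
So ∂z/∂x = −n_x/n_z = −0.50689 and ∂z/∂y = −n_y/n_z = −0.04699.
|∇z| = √(a²+b²) = 0.50907, so dip δ = arctan(0.50907) = 26.98°.
True thickness = vertical thickness × cos δ = 39 × cos 26.98° = 34.8 m.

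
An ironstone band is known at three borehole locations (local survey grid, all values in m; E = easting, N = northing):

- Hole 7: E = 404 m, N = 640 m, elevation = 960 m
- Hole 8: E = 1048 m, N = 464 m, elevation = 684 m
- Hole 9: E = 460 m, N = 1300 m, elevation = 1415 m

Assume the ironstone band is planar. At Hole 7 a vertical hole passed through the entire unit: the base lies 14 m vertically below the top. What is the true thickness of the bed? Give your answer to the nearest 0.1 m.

11.2 m

Two edge vectors: Hole 7→Hole 8 = (644, -176, -276), Hole 7→Hole 9 = (56, 660, 455).
Normal n = (Hole 7→Hole 8) × (Hole 7→Hole 9) = (102080, -308476, 434896).
So ∂z/∂E = −n_x/n_z = −0.23472 and ∂z/∂N = −n_y/n_z = 0.70931.
|∇z| = √(a²+b²) = 0.74714, so dip δ = arctan(0.74714) = 36.76°.
True thickness = vertical thickness × cos δ = 14 × cos 36.76° = 11.2 m.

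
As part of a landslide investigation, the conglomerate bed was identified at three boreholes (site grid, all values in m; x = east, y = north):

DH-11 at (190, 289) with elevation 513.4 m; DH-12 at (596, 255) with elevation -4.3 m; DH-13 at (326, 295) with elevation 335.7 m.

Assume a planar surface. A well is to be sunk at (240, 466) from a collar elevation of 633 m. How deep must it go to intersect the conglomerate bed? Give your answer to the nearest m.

228 m

Let the plane be z = a·x + b·y + c.
DH-12−DH-11: 406a − 34b = −517.7;  DH-13−DH-11: 136a + 6b = −177.7.
Solving gives a = −1.29575, b = −0.24632.
Then c = 513.4 − a·190 − b·289 = 830.78.
At (240, 466): z_contact = −311.0 − 114.8 + 830.78 = 405.0 m.
Depth below ground = 633 − 405.0 = 228 m.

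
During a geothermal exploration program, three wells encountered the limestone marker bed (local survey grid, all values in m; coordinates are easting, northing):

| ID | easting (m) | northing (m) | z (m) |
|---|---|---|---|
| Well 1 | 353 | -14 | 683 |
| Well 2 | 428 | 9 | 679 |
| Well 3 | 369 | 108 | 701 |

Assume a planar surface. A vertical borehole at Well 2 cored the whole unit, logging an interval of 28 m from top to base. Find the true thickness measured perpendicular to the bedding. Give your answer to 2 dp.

27.50 m

Let the plane be z = a·easting + b·northing + c.
Well 2−Well 1: 75a + 23b = −4;  Well 3−Well 1: 16a + 122b = 18.
Solving gives a = −0.10271, b = 0.16101.
|∇z| = √(a²+b²) = 0.19098, so dip δ = arctan(0.19098) = 10.81°.
True thickness = vertical thickness × cos δ = 28 × cos 10.81° = 27.50 m.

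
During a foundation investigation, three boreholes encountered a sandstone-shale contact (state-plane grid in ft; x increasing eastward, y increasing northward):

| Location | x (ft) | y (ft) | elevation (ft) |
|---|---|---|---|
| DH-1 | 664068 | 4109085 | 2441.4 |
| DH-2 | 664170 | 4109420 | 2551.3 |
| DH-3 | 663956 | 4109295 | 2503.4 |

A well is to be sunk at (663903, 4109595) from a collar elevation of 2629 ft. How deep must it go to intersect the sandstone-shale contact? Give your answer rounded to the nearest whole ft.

Let the plane be z = a·x + b·y + c.
DH-2−DH-1: 102a + 335b = 109.9;  DH-3−DH-1: −112a + 210b = 62.
Solving gives a = 0.03917543, b = 0.31613166.
Then c = 2441.4 − a·664068 − b·4109085 = −1322585.61.
At (663903, 4109595): z_contact = 26008.7 + 1299173.1 − 1322585.61 = 2596.2 ft.
Depth below ground = 2629 − 2596.2 = 33 ft.

33 ft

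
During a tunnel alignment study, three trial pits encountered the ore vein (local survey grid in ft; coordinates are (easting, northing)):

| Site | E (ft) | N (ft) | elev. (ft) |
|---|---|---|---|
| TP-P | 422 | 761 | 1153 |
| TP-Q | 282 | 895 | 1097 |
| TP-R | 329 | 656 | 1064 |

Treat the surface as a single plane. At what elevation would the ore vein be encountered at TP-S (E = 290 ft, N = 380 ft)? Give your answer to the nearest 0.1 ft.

Let the plane be z = a·E + b·N + c.
TP-Q−TP-P: −140a + 134b = −56;  TP-R−TP-P: −93a − 105b = −89.
Solving gives a = 0.65555, b = 0.26699.
Then c = 1153 − a·422 − b·761 = 673.18.
At (290, 380): z = 190.1 + 101.5 + 673.18 = 964.7 ft.

964.7 ft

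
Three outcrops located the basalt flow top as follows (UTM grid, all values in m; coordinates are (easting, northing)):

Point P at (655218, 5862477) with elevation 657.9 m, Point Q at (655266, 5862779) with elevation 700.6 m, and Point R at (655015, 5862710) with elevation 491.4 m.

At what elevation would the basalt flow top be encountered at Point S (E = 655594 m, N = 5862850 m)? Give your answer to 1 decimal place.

973.8 m

Two edge vectors: Point P→Point Q = (48, 302, 42.7), Point P→Point R = (-203, 233, -166.5).
Normal n = (Point P→Point Q) × (Point P→Point R) = (-60232.1, -676.1, 72490).
So ∂z/∂E = −n_x/n_z = 0.830902193 and ∂z/∂N = −n_y/n_z = 0.009326804.
Intercept c from Point P: 657.9 − 544422.07 − 54678.17 = −598442.35.
At (655594, 5862850): z = 544734.5 + 54681.7 − 598442.35 = 973.8 m.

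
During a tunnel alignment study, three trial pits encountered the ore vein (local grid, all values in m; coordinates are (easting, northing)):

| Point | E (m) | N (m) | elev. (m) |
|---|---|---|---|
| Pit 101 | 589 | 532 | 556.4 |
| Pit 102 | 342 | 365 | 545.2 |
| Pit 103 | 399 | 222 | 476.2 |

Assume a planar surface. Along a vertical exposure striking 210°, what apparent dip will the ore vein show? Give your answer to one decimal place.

13.0°

Let the plane be z = a·E + b·N + c.
Pit 102−Pit 101: −247a − 167b = −11.2;  Pit 103−Pit 101: −190a − 310b = −80.2.
Solving gives a = −0.22126, b = 0.39432.
Unit vector along 210° is (sin 210°, cos 210°) = (-0.5000, -0.8660).
Slope in that direction = a·(-0.5000) + b·(-0.8660) = −0.23086.
Apparent dip = arctan|0.23086| = 13.0° (true dip is 24.3°, so apparent ≤ true as expected).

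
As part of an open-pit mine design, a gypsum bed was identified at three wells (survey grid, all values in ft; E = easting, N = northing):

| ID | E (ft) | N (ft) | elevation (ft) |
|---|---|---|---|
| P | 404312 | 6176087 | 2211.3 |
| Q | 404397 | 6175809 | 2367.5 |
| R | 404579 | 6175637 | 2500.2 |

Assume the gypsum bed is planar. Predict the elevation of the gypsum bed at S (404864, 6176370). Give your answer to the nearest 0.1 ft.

2230.2 ft

Let the plane be z = a·E + b·N + c.
Q−P: 85a − 278b = 156.2;  R−P: 267a − 450b = 288.9.
Solving gives a = 0.278635757, b = −0.476676117.
Then c = 2211.3 − a·404312 − b·6176087 = 2833548.69.
At (404864, 6176370): z = 112809.6 − 2944128.1 + 2833548.69 = 2230.2 ft.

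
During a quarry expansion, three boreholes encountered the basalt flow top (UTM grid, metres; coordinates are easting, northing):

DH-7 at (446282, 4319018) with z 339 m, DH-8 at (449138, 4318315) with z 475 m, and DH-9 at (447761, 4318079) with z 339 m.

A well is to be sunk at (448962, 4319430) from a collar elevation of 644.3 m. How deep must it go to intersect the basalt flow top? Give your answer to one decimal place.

46.4 m

Two edge vectors: DH-7→DH-8 = (2856, -703, 136), DH-7→DH-9 = (1479, -939, 0).
Normal n = (DH-7→DH-8) × (DH-7→DH-9) = (127704, 201144, -1642047).
So ∂z/∂easting = −n_x/n_z = 0.077771221 and ∂z/∂northing = −n_y/n_z = 0.122495885.
Intercept c from DH-7: 339 − 34707.90 − 529061.93 = −563430.83.
At (448962, 4319430): z_contact = 34916.32 + 529112.40 − 563430.83 = 597.90 m.
Depth below ground = 644.3 − 597.90 = 46.4 m.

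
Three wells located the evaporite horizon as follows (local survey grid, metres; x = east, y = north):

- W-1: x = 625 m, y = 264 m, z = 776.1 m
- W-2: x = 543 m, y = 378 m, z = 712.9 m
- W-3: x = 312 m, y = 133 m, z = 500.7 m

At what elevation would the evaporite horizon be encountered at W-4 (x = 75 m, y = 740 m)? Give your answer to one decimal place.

334.8 m

Two edge vectors: W-1→W-2 = (-82, 114, -63.2), W-1→W-3 = (-313, -131, -275.4).
Normal n = (W-1→W-2) × (W-1→W-3) = (-39674.8, -2801.2, 46424).
So ∂z/∂x = −n_x/n_z = 0.85462 and ∂z/∂y = −n_y/n_z = 0.06034.
Intercept c from W-1: 776.1 − 534.14 − 15.93 = 226.03.
At (75, 740): z = 64.1 + 44.7 + 226.03 = 334.8 m.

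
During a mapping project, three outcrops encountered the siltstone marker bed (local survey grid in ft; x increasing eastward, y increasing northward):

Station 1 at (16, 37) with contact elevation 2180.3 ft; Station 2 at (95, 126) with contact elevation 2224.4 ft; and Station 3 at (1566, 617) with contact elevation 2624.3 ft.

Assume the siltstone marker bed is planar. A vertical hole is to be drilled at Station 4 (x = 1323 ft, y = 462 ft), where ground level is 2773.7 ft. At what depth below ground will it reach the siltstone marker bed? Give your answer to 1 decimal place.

Let the plane be z = a·x + b·y + c.
Station 2−Station 1: 79a + 89b = 44.1;  Station 3−Station 1: 1550a + 580b = 444.
Solving gives a = 0.151286, b = 0.361218.
Then c = 2180.3 − a·16 − b·37 = 2164.51.
At (1323, 462): z_contact = 200.15 + 166.88 + 2164.51 = 2531.55 ft.
Depth below ground = 2773.7 − 2531.55 = 242.2 ft.

242.2 ft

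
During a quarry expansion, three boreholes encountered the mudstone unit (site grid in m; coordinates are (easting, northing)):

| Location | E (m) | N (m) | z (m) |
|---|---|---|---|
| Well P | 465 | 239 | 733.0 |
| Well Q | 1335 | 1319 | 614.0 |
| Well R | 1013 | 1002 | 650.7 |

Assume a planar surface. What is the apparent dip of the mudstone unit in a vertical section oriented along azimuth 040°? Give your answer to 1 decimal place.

Two edge vectors: Well P→Well Q = (870, 1080, -119), Well P→Well R = (548, 763, -82.3).
Normal n = (Well P→Well Q) × (Well P→Well R) = (1913, 6389, 71970).
So ∂z/∂E = −n_x/n_z = −0.02658 and ∂z/∂N = −n_y/n_z = −0.08877.
Unit vector along 040° is (sin 40°, cos 40°) = (0.6428, 0.7660).
Slope in that direction = a·(0.6428) + b·(0.7660) = −0.08509.
Apparent dip = arctan|0.08509| = 4.9° (true dip is 5.3°, so apparent ≤ true as expected).

4.9°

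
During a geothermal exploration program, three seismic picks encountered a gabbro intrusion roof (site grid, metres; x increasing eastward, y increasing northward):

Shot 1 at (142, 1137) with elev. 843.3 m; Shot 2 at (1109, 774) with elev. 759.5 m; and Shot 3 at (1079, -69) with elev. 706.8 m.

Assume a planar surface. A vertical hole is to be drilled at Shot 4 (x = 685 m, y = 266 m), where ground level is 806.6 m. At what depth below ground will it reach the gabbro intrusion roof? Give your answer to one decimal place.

53.5 m

Two edge vectors: Shot 1→Shot 2 = (967, -363, -83.8), Shot 1→Shot 3 = (937, -1206, -136.5).
Normal n = (Shot 1→Shot 2) × (Shot 1→Shot 3) = (-51513.3, 53474.9, -826071).
So ∂z/∂x = −n_x/n_z = −0.062359 and ∂z/∂y = −n_y/n_z = 0.064734.
Intercept c from Shot 1: 843.3 + 8.86 − 73.60 = 778.55.
At (685, 266): z_contact = −42.72 + 17.22 + 778.55 = 753.06 m.
Depth below ground = 806.6 − 753.06 = 53.5 m.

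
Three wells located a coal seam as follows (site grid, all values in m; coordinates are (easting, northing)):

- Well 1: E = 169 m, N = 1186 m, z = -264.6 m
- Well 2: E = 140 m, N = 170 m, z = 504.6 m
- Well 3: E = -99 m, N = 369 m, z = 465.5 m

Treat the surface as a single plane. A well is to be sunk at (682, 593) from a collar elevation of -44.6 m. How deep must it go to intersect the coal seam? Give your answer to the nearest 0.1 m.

12.7 m

Two edge vectors: Well 1→Well 2 = (-29, -1016, 769.2), Well 1→Well 3 = (-268, -817, 730.1).
Normal n = (Well 1→Well 2) × (Well 1→Well 3) = (-113345.2, -184972.7, -248595).
So ∂z/∂E = −n_x/n_z = −0.455943 and ∂z/∂N = −n_y/n_z = −0.744072.
Intercept c from Well 1: -264.6 + 77.05 + 882.47 = 694.92.
At (682, 593): z_contact = −310.95 − 441.23 + 694.92 = -57.26 m.
Depth below ground = -44.6 − (-57.26) = 12.7 m.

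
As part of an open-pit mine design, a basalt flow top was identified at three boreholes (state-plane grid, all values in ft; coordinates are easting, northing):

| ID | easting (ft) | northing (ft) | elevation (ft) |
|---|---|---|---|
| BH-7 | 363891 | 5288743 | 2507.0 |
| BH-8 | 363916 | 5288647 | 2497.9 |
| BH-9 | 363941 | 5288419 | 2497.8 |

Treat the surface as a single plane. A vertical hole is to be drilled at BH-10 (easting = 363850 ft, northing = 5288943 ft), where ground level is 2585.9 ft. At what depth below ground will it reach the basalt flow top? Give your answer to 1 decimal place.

66.9 ft

Let the plane be z = a·easting + b·northing + c.
BH-8−BH-7: 25a − 96b = −9.1;  BH-9−BH-7: 50a − 324b = −9.2.
Solving gives a = −0.625818182, b = −0.068181818.
Then c = 2507 − a·363891 − b·5288743 = 590832.72.
At (363850, 5288943): z_contact = −227703.95 − 360609.75 + 590832.72 = 2519.02 ft.
Depth below ground = 2585.9 − 2519.02 = 66.9 ft.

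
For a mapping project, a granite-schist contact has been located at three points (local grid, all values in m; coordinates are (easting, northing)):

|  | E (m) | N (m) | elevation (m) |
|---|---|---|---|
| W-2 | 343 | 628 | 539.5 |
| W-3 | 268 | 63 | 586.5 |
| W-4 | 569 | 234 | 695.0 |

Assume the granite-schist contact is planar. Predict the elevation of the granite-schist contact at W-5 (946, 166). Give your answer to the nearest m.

Let the plane be z = a·E + b·N + c.
W-3−W-2: −75a − 565b = 47;  W-4−W-2: 226a − 394b = 155.5.
Solving gives a = 0.44098, b = −0.14172.
Then c = 539.5 − a·343 − b·628 = 477.25.
At (946, 166): z = 417.2 − 23.5 + 477.25 = 870.9 m.

871 m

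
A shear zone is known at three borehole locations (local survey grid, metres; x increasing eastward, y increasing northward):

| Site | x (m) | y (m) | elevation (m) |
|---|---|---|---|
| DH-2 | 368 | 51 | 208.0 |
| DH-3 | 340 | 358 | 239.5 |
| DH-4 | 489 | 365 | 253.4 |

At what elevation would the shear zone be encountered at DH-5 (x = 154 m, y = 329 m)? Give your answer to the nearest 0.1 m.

219.9 m

Let the plane be z = a·x + b·y + c.
DH-3−DH-2: −28a + 307b = 31.5;  DH-4−DH-2: 121a + 314b = 45.4.
Solving gives a = 0.08809, b = 0.11064.
Then c = 208 − a·368 − b·51 = 169.94.
At (154, 329): z = 13.6 + 36.4 + 169.94 = 219.9 m.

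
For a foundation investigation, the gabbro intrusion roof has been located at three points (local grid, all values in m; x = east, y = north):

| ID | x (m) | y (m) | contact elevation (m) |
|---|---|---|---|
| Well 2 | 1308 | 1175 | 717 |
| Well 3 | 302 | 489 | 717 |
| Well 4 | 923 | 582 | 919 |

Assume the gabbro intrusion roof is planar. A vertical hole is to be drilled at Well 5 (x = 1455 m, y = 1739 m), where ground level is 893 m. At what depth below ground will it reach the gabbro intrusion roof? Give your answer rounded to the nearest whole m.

459 m

Let the plane be z = a·x + b·y + c.
Well 3−Well 2: −1006a − 686b = 0;  Well 4−Well 2: −385a − 593b = 202.
Solving gives a = 0.41682, b = −0.61126.
Then c = 717 − a·1308 − b·1175 = 890.03.
At (1455, 1739): z_contact = 606.5 − 1063.0 + 890.03 = 433.5 m.
Depth below ground = 893 − 433.5 = 459 m.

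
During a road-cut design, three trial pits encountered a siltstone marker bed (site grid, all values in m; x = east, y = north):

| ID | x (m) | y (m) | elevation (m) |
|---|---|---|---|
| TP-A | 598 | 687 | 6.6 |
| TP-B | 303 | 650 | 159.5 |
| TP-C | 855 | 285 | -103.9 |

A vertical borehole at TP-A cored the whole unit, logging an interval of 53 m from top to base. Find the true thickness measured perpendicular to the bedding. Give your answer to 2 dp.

Two edge vectors: TP-A→TP-B = (-295, -37, 152.9), TP-A→TP-C = (257, -402, -110.5).
Normal n = (TP-A→TP-B) × (TP-A→TP-C) = (65554.3, 6697.8, 128099).
So ∂z/∂x = −n_x/n_z = −0.51175 and ∂z/∂y = −n_y/n_z = −0.05229.
|∇z| = √(a²+b²) = 0.51441, so dip δ = arctan(0.51441) = 27.22°.
True thickness = vertical thickness × cos δ = 53 × cos 27.22° = 47.13 m.

47.13 m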